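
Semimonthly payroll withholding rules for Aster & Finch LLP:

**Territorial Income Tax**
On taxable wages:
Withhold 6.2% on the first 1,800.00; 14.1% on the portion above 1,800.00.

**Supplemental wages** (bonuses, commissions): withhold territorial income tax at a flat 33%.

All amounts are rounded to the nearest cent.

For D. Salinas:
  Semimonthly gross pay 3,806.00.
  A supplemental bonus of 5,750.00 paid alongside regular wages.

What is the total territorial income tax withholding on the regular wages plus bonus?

Territorial Income Tax: taxable = 3,806.00
  111.60 + 14.1% × (3,806.00 − 1,800.00) = 111.60 + 14.1% × 2,006.00 = 394.45
Supplemental (33% flat on bonus): 33% × 5,750.00 = 1,897.50
Total territorial income tax: 394.45 + 1,897.50 = 2,291.95

2,291.95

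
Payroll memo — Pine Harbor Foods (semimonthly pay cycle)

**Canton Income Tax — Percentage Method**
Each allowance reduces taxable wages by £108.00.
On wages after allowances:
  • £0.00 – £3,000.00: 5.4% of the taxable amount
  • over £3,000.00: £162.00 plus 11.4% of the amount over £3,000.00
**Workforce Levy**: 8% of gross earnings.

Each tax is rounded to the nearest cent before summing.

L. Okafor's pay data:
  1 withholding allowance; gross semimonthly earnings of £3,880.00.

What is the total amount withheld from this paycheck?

£560.41

Canton Income Tax: taxable = £3,880.00 − 1×£108.00 = £3,772.00
  £162.00 + 11.4% × (£3,772.00 − £3,000.00) = £162.00 + 11.4% × £772.00 = £250.01
Workforce Levy: 8% × £3,880.00 = £310.40
Total: £250.01 + £310.40 = £560.41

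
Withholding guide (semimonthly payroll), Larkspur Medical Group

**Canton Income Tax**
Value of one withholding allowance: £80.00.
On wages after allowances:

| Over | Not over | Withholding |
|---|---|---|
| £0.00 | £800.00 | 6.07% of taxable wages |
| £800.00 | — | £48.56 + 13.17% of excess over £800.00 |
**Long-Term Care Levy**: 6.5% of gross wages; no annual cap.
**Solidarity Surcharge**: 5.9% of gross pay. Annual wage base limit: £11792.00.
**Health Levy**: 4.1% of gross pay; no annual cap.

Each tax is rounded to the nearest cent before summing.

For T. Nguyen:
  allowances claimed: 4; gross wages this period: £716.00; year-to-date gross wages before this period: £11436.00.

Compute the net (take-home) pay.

£595.06

Canton Income Tax: taxable = £716.00 − 4×£80.00 = £396.00
  6.07% × £396.00 = £24.04
Long-Term Care Levy: 6.5% × £716.00 = £46.54
Solidarity Surcharge: cap £11792.00 − YTD £11436.00 = £356.00 subject; 5.9% × £356.00 = £21.00
Health Levy: 4.1% × £716.00 = £29.36
Total withheld: £24.04 + £46.54 + £21.00 + £29.36 = £120.94
Net pay: £716.00 − £120.94 = £595.06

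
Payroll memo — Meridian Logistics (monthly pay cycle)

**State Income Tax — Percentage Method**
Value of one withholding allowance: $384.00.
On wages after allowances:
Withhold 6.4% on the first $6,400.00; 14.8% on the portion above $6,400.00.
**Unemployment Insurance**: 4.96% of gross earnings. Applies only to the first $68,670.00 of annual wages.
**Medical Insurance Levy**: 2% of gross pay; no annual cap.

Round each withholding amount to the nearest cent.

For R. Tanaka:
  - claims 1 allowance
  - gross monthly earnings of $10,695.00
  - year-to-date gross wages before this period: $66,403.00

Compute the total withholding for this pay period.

State Income Tax: taxable = $10,695.00 − 1×$384.00 = $10,311.00
  $409.60 + 14.8% × ($10,311.00 − $6,400.00) = $409.60 + 14.8% × $3,911.00 = $988.43
Unemployment Insurance: cap $68,670.00 − YTD $66,403.00 = $2,267.00 subject; 4.96% × $2,267.00 = $112.44
Medical Insurance Levy: 2% × $10,695.00 = $213.90
Total: $988.43 + $112.44 + $213.90 = $1,314.77

$1,314.77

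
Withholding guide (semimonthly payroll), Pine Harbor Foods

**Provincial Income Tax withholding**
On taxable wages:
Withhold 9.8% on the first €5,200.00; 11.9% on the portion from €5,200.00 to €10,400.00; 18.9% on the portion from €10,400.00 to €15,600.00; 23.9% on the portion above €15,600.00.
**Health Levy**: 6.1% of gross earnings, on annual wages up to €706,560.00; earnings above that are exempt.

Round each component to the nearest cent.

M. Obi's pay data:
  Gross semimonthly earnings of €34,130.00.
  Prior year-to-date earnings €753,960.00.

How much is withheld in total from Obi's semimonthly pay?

€6,539.87

Provincial Income Tax: taxable = €34,130.00
  €2,111.20 + 23.9% × (€34,130.00 − €15,600.00) = €2,111.20 + 23.9% × €18,530.00 = €6,539.87
Health Levy: YTD €753,960.00 ≥ cap €706,560.00 → €0.00
Total: €6,539.87 + €0.00 = €6,539.87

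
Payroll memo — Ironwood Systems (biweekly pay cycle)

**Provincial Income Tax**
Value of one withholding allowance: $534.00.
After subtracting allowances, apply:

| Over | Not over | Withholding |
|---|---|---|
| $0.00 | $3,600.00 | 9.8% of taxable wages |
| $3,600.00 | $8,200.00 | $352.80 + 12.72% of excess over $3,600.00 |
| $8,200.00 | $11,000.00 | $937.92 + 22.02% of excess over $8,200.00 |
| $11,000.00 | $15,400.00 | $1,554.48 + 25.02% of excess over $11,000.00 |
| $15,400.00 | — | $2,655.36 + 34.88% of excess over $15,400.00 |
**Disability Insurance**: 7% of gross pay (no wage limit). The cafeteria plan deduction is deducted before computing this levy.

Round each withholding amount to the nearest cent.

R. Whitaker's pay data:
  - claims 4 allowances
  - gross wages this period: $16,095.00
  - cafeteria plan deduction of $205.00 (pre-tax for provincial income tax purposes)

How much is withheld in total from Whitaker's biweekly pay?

$3,355.83

Provincial Income Tax: taxable = $16,095.00 − $205.00 − 4×$534.00 = $13,754.00
  $1,554.48 + 25.02% × ($13,754.00 − $11,000.00) = $1,554.48 + 25.02% × $2,754.00 = $2,243.53
Disability Insurance: 7% × $15,890.00 = $1,112.30
Total: $2,243.53 + $1,112.30 = $3,355.83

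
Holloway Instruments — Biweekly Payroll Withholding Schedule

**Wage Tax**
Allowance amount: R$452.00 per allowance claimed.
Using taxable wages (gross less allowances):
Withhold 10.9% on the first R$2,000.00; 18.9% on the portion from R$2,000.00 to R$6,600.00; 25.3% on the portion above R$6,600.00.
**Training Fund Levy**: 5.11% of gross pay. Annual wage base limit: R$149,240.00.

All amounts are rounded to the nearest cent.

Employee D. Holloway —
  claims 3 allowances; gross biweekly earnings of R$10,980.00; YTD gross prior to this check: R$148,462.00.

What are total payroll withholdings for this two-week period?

Wage Tax: taxable = R$10,980.00 − 3×R$452.00 = R$9,624.00
  R$1,087.40 + 25.3% × (R$9,624.00 − R$6,600.00) = R$1,087.40 + 25.3% × R$3,024.00 = R$1,852.47
Training Fund Levy: cap R$149,240.00 − YTD R$148,462.00 = R$778.00 subject; 5.11% × R$778.00 = R$39.76
Total: R$1,852.47 + R$39.76 = R$1,892.23

R$1,892.23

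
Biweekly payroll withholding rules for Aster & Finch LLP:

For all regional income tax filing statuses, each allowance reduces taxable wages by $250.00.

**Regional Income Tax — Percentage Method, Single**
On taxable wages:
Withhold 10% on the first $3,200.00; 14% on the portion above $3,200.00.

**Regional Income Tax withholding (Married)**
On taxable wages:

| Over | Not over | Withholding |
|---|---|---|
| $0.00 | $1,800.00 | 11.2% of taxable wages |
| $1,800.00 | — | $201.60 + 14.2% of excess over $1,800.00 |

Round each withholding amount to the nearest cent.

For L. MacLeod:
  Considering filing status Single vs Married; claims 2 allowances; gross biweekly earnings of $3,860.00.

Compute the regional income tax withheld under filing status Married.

$423.12

Regional Income Tax (Married): taxable = $3,860.00 − 2×$250.00 = $3,360.00
  $201.60 + 14.2% × ($3,360.00 − $1,800.00) = $201.60 + 14.2% × $1,560.00 = $423.12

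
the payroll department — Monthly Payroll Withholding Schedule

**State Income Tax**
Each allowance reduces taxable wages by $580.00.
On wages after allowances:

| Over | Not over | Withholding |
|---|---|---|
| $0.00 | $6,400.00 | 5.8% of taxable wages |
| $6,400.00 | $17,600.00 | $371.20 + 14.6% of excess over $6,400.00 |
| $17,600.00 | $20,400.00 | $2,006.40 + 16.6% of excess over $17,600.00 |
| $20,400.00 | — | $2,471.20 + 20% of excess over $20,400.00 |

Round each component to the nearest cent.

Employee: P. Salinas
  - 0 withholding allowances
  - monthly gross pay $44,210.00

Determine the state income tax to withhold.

$7,233.20

State Income Tax: taxable = $44,210.00
  $2,471.20 + 20% × ($44,210.00 − $20,400.00) = $2,471.20 + 20% × $23,810.00 = $7,233.20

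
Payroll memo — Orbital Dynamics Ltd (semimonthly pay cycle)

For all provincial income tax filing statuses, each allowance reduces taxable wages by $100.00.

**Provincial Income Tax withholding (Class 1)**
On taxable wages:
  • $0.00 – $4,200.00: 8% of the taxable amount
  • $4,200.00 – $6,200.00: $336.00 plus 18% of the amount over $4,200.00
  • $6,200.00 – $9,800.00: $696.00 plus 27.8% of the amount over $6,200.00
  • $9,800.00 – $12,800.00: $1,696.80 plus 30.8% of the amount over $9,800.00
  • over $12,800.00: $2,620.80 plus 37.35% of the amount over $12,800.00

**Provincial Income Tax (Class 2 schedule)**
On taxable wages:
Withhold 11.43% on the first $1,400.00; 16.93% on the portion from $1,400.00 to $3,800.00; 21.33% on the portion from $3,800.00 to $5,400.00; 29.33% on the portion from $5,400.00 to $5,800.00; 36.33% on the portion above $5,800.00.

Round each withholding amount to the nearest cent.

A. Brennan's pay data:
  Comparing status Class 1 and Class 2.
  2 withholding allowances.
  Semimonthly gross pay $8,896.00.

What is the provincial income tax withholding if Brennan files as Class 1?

Provincial Income Tax (Class 1): taxable = $8,896.00 − 2×$100.00 = $8,696.00
  $696.00 + 27.8% × ($8,696.00 − $6,200.00) = $696.00 + 27.8% × $2,496.00 = $1,389.89

$1,389.89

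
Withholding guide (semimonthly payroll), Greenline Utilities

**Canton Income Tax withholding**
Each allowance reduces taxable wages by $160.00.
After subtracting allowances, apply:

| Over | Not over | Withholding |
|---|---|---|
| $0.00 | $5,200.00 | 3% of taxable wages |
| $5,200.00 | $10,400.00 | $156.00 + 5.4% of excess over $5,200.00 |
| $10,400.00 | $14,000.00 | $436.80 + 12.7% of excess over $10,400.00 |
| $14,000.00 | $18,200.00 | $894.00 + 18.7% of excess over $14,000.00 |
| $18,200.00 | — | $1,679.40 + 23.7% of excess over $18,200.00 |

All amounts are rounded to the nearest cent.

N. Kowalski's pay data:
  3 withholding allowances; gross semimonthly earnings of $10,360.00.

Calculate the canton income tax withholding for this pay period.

Canton Income Tax: taxable = $10,360.00 − 3×$160.00 = $9,880.00
  $156.00 + 5.4% × ($9,880.00 − $5,200.00) = $156.00 + 5.4% × $4,680.00 = $408.72

$408.72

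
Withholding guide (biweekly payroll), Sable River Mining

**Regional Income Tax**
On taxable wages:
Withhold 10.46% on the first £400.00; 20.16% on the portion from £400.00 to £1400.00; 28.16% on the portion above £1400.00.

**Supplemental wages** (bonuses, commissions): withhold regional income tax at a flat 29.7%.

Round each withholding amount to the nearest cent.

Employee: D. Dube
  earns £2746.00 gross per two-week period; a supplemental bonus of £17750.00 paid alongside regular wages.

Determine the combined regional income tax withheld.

£5894.22

Regional Income Tax: taxable = £2746.00
  £243.44 + 28.16% × (£2746.00 − £1400.00) = £243.44 + 28.16% × £1346.00 = £622.47
Supplemental (29.7% flat on bonus): 29.7% × £17750.00 = £5271.75
Total regional income tax: £622.47 + £5271.75 = £5894.22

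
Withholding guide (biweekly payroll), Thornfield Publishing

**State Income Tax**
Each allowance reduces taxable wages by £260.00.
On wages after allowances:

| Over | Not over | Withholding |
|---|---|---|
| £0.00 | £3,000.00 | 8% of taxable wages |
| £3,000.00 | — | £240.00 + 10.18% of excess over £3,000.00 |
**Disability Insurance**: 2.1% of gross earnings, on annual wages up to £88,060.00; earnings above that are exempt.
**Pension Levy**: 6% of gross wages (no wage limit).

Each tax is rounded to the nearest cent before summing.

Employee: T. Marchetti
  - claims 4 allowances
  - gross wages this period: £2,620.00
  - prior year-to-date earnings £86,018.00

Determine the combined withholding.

£326.48

State Income Tax: taxable = £2,620.00 − 4×£260.00 = £1,580.00
  8% × £1,580.00 = £126.40
Disability Insurance: cap £88,060.00 − YTD £86,018.00 = £2,042.00 subject; 2.1% × £2,042.00 = £42.88
Pension Levy: 6% × £2,620.00 = £157.20
Total: £126.40 + £42.88 + £157.20 = £326.48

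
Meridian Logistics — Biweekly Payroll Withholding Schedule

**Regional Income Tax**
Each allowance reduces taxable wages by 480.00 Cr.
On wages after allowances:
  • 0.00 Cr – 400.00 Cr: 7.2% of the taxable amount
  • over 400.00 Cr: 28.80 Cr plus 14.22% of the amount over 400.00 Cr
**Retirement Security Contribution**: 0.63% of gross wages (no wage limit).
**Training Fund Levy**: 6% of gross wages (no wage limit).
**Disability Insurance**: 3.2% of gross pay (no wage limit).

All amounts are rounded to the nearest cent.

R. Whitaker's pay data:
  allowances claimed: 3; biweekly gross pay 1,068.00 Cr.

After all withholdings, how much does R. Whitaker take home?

Regional Income Tax: taxable = 1,068.00 Cr − 3×480.00 Cr = -372.00 Cr
  Taxable ≤ 0 → 0.00 Cr
Retirement Security Contribution: 0.63% × 1,068.00 Cr = 6.73 Cr
Training Fund Levy: 6% × 1,068.00 Cr = 64.08 Cr
Disability Insurance: 3.2% × 1,068.00 Cr = 34.18 Cr
Total withheld: 0.00 Cr + 6.73 Cr + 64.08 Cr + 34.18 Cr = 104.99 Cr
Net pay: 1,068.00 Cr − 104.99 Cr = 963.01 Cr

963.01 Cr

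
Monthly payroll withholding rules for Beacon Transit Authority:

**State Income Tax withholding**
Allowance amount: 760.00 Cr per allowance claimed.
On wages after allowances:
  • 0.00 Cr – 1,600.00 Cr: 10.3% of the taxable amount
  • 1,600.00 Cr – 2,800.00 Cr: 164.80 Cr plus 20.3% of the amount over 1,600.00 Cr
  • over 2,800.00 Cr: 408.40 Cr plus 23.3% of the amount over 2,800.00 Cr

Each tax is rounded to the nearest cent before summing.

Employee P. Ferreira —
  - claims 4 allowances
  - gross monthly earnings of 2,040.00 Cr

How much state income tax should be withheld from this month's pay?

State Income Tax: taxable = 2,040.00 Cr − 4×760.00 Cr = -1,000.00 Cr
  Taxable ≤ 0 → 0.00 Cr

0.00 Cr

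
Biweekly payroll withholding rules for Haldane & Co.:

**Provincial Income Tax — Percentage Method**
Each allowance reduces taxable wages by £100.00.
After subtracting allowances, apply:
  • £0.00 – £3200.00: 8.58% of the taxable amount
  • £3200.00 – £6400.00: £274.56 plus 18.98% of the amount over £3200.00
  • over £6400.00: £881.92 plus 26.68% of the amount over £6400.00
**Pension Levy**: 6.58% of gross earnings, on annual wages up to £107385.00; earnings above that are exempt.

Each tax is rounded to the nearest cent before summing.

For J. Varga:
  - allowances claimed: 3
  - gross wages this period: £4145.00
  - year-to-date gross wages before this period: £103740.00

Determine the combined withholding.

£636.82

Provincial Income Tax: taxable = £4145.00 − 3×£100.00 = £3845.00
  £274.56 + 18.98% × (£3845.00 − £3200.00) = £274.56 + 18.98% × £645.00 = £396.98
Pension Levy: cap £107385.00 − YTD £103740.00 = £3645.00 subject; 6.58% × £3645.00 = £239.84
Total: £396.98 + £239.84 = £636.82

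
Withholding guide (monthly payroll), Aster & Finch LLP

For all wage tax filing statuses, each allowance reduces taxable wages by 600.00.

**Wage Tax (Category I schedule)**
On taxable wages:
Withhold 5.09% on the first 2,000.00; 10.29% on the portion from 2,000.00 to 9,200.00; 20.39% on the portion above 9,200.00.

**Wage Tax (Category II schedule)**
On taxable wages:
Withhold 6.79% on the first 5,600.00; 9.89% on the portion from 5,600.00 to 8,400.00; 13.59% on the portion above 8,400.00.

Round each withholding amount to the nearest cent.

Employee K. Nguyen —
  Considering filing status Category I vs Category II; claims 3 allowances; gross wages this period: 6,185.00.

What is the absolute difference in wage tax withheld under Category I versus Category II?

Wage Tax (Category I): taxable = 6,185.00 − 3×600.00 = 4,385.00
  101.80 + 10.29% × (4,385.00 − 2,000.00) = 101.80 + 10.29% × 2,385.00 = 347.22
Wage Tax (Category II): taxable = 6,185.00 − 3×600.00 = 4,385.00
  6.79% × 4,385.00 = 297.74
Difference: |347.22 − 297.74| = 49.48 (higher under Category I)

49.48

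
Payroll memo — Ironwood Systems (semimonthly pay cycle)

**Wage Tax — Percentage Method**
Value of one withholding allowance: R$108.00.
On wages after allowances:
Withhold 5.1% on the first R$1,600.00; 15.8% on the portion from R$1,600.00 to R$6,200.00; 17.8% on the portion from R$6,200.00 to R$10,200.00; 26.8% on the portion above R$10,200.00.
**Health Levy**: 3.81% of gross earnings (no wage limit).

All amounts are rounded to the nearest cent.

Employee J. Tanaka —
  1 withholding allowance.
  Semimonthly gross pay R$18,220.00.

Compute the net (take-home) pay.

Wage Tax: taxable = R$18,220.00 − 1×R$108.00 = R$18,112.00
  R$1,520.40 + 26.8% × (R$18,112.00 − R$10,200.00) = R$1,520.40 + 26.8% × R$7,912.00 = R$3,640.82
Health Levy: 3.81% × R$18,220.00 = R$694.18
Total withheld: R$3,640.82 + R$694.18 = R$4,335.00
Net pay: R$18,220.00 − R$4,335.00 = R$13,885.00

R$13,885.00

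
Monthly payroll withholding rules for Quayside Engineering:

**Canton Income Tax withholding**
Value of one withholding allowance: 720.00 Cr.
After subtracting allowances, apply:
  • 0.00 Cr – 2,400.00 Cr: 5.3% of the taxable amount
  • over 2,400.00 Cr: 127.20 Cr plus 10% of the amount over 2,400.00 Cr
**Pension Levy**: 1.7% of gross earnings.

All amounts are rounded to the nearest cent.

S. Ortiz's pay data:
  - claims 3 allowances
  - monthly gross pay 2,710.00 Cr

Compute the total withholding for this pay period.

75.22 Cr

Canton Income Tax: taxable = 2,710.00 Cr − 3×720.00 Cr = 550.00 Cr
  5.3% × 550.00 Cr = 29.15 Cr
Pension Levy: 1.7% × 2,710.00 Cr = 46.07 Cr
Total: 29.15 Cr + 46.07 Cr = 75.22 Cr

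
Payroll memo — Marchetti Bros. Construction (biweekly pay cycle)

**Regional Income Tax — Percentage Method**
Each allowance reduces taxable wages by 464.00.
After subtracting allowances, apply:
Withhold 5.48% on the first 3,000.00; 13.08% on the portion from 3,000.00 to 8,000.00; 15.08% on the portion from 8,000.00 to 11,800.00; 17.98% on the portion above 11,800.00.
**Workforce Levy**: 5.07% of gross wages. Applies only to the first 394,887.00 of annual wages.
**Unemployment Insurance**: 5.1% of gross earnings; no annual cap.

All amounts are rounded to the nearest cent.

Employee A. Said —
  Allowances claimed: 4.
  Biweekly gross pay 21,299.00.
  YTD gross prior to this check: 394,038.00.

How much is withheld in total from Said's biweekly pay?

Regional Income Tax: taxable = 21,299.00 − 4×464.00 = 19,443.00
  1,391.44 + 17.98% × (19,443.00 − 11,800.00) = 1,391.44 + 17.98% × 7,643.00 = 2,765.65
Workforce Levy: cap 394,887.00 − YTD 394,038.00 = 849.00 subject; 5.07% × 849.00 = 43.04
Unemployment Insurance: 5.1% × 21,299.00 = 1,086.25
Total: 2,765.65 + 43.04 + 1,086.25 = 3,894.94

3,894.94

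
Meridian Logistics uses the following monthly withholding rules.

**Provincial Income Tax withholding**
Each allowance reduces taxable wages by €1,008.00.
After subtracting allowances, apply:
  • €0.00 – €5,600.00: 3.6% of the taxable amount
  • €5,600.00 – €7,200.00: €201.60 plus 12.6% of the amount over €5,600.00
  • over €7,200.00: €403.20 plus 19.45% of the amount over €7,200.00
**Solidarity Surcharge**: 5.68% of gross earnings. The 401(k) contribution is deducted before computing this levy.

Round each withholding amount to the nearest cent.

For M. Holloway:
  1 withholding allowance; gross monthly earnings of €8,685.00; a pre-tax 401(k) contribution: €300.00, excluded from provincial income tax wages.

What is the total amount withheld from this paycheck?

Provincial Income Tax: taxable = €8,685.00 − €300.00 − 1×€1,008.00 = €7,377.00
  €403.20 + 19.45% × (€7,377.00 − €7,200.00) = €403.20 + 19.45% × €177.00 = €437.63
Solidarity Surcharge: 5.68% × €8,385.00 = €476.27
Total: €437.63 + €476.27 = €913.90

€913.90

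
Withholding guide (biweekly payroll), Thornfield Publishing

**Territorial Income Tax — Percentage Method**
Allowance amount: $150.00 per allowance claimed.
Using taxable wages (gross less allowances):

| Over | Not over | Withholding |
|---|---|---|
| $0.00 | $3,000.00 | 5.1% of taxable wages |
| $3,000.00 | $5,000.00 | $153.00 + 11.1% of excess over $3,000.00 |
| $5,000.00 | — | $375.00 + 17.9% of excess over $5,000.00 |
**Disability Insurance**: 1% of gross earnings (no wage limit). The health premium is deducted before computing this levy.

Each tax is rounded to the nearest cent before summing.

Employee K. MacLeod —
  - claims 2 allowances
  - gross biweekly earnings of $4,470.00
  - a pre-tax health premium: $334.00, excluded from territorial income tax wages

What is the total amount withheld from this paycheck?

$287.16

Territorial Income Tax: taxable = $4,470.00 − $334.00 − 2×$150.00 = $3,836.00
  $153.00 + 11.1% × ($3,836.00 − $3,000.00) = $153.00 + 11.1% × $836.00 = $245.80
Disability Insurance: 1% × $4,136.00 = $41.36
Total: $245.80 + $41.36 = $287.16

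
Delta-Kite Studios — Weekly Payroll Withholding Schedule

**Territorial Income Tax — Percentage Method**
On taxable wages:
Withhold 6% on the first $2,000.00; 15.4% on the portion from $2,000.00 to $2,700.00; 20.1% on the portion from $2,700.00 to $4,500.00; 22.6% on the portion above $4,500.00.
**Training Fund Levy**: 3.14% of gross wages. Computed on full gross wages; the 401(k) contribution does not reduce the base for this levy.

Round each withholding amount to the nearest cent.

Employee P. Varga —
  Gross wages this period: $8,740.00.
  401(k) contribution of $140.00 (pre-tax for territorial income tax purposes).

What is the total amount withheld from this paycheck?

$1,790.64

Territorial Income Tax: taxable = $8,740.00 − $140.00 = $8,600.00
  $589.60 + 22.6% × ($8,600.00 − $4,500.00) = $589.60 + 22.6% × $4,100.00 = $1,516.20
Training Fund Levy: 3.14% × $8,740.00 = $274.44
Total: $1,516.20 + $274.44 = $1,790.64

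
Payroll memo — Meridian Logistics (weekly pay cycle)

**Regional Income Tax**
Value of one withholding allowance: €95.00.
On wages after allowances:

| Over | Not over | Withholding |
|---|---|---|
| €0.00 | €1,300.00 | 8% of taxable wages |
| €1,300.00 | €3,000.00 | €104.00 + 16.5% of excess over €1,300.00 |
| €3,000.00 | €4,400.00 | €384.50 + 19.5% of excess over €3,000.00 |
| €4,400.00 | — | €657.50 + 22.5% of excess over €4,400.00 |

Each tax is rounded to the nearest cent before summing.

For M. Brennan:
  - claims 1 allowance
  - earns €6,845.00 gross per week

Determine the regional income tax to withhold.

Regional Income Tax: taxable = €6,845.00 − 1×€95.00 = €6,750.00
  €657.50 + 22.5% × (€6,750.00 − €4,400.00) = €657.50 + 22.5% × €2,350.00 = €1,186.25

€1,186.25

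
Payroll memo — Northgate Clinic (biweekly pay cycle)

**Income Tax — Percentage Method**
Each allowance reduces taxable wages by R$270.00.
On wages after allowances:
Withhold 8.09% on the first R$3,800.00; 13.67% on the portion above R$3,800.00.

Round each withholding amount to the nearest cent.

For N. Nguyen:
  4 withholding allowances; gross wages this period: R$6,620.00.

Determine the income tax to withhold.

R$545.28

Income Tax: taxable = R$6,620.00 − 4×R$270.00 = R$5,540.00
  R$307.42 + 13.67% × (R$5,540.00 − R$3,800.00) = R$307.42 + 13.67% × R$1,740.00 = R$545.28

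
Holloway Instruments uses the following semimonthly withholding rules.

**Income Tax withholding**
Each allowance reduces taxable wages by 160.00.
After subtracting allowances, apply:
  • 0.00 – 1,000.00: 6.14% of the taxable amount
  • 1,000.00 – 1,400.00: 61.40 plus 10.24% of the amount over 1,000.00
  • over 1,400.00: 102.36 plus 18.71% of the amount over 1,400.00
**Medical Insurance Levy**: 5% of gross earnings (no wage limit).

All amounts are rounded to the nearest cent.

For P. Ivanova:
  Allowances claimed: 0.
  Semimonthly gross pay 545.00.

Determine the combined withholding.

Income Tax: taxable = 545.00
  6.14% × 545.00 = 33.46
Medical Insurance Levy: 5% × 545.00 = 27.25
Total: 33.46 + 27.25 = 60.71

60.71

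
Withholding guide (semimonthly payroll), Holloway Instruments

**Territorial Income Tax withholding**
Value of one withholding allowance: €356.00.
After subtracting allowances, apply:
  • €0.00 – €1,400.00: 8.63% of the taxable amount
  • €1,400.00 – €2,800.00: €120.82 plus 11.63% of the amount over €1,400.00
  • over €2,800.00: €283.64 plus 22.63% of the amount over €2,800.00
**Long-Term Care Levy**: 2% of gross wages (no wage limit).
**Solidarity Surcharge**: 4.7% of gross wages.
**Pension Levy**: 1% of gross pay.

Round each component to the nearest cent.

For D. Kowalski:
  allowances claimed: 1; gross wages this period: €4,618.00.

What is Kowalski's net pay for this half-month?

€3,647.92

Territorial Income Tax: taxable = €4,618.00 − 1×€356.00 = €4,262.00
  €283.64 + 22.63% × (€4,262.00 − €2,800.00) = €283.64 + 22.63% × €1,462.00 = €614.49
Long-Term Care Levy: 2% × €4,618.00 = €92.36
Solidarity Surcharge: 4.7% × €4,618.00 = €217.05
Pension Levy: 1% × €4,618.00 = €46.18
Total withheld: €614.49 + €92.36 + €217.05 + €46.18 = €970.08
Net pay: €4,618.00 − €970.08 = €3,647.92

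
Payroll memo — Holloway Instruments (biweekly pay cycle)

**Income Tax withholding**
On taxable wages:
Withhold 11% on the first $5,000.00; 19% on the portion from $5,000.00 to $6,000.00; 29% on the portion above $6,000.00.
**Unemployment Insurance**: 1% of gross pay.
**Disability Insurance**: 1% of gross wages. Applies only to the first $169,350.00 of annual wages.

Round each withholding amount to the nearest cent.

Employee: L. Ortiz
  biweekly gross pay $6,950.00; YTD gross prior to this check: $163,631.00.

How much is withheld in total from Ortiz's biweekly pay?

$1,142.19

Income Tax: taxable = $6,950.00
  $740.00 + 29% × ($6,950.00 − $6,000.00) = $740.00 + 29% × $950.00 = $1,015.50
Unemployment Insurance: 1% × $6,950.00 = $69.50
Disability Insurance: cap $169,350.00 − YTD $163,631.00 = $5,719.00 subject; 1% × $5,719.00 = $57.19
Total: $1,015.50 + $69.50 + $57.19 = $1,142.19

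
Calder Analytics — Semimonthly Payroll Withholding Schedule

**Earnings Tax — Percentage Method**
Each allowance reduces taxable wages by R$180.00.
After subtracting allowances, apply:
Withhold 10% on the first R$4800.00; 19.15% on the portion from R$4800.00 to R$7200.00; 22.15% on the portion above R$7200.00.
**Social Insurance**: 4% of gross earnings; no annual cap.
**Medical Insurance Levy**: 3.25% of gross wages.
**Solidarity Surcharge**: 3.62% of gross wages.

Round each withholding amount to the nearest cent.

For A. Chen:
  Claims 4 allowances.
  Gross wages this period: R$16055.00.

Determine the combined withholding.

Earnings Tax: taxable = R$16055.00 − 4×R$180.00 = R$15335.00
  R$939.60 + 22.15% × (R$15335.00 − R$7200.00) = R$939.60 + 22.15% × R$8135.00 = R$2741.50
Social Insurance: 4% × R$16055.00 = R$642.20
Medical Insurance Levy: 3.25% × R$16055.00 = R$521.79
Solidarity Surcharge: 3.62% × R$16055.00 = R$581.19
Total: R$2741.50 + R$642.20 + R$521.79 + R$581.19 = R$4486.68

R$4486.68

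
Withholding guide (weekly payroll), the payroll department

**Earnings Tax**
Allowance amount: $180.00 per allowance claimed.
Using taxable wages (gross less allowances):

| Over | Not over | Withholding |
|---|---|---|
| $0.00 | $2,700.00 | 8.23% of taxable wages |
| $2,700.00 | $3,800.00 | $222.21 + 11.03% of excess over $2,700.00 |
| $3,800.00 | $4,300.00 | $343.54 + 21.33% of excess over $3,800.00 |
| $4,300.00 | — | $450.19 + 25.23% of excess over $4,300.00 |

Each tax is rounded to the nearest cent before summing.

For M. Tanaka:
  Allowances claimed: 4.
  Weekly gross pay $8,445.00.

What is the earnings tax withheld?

Earnings Tax: taxable = $8,445.00 − 4×$180.00 = $7,725.00
  $450.19 + 25.23% × ($7,725.00 − $4,300.00) = $450.19 + 25.23% × $3,425.00 = $1,314.32

$1,314.32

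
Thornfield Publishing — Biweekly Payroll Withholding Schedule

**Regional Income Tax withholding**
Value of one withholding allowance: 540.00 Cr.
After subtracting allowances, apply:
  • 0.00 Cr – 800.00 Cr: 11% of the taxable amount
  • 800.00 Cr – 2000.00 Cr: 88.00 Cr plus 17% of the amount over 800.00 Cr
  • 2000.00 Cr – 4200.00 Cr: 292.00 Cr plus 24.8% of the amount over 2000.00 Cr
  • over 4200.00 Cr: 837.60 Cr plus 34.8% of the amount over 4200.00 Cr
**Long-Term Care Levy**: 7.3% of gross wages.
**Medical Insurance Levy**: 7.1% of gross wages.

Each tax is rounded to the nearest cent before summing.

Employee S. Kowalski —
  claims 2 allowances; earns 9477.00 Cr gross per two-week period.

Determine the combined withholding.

Regional Income Tax: taxable = 9477.00 Cr − 2×540.00 Cr = 8397.00 Cr
  837.60 Cr + 34.8% × (8397.00 Cr − 4200.00 Cr) = 837.60 Cr + 34.8% × 4197.00 Cr = 2298.16 Cr
Long-Term Care Levy: 7.3% × 9477.00 Cr = 691.82 Cr
Medical Insurance Levy: 7.1% × 9477.00 Cr = 672.87 Cr
Total: 2298.16 Cr + 691.82 Cr + 672.87 Cr = 3662.85 Cr

3662.85 Cr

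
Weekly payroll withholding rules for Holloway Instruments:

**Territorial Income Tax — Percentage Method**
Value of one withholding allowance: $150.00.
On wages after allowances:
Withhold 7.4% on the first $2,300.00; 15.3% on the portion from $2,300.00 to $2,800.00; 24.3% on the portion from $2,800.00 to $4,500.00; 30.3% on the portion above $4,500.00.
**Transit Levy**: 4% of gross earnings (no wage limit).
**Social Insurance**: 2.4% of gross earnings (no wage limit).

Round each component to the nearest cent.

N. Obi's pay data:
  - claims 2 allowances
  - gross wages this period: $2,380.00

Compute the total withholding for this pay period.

$306.24

Territorial Income Tax: taxable = $2,380.00 − 2×$150.00 = $2,080.00
  7.4% × $2,080.00 = $153.92
Transit Levy: 4% × $2,380.00 = $95.20
Social Insurance: 2.4% × $2,380.00 = $57.12
Total: $153.92 + $95.20 + $57.12 = $306.24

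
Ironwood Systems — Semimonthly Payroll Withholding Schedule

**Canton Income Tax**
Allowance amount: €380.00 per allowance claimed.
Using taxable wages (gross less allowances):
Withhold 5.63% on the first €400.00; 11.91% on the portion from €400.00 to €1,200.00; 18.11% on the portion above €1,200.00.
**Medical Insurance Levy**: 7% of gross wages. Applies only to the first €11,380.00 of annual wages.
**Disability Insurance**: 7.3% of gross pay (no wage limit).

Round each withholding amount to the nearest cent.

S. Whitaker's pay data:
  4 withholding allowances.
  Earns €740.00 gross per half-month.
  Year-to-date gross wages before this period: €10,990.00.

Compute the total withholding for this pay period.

€81.32

Canton Income Tax: taxable = €740.00 − 4×€380.00 = €-780.00
  Taxable ≤ 0 → €0.00
Medical Insurance Levy: cap €11,380.00 − YTD €10,990.00 = €390.00 subject; 7% × €390.00 = €27.30
Disability Insurance: 7.3% × €740.00 = €54.02
Total: €0.00 + €27.30 + €54.02 = €81.32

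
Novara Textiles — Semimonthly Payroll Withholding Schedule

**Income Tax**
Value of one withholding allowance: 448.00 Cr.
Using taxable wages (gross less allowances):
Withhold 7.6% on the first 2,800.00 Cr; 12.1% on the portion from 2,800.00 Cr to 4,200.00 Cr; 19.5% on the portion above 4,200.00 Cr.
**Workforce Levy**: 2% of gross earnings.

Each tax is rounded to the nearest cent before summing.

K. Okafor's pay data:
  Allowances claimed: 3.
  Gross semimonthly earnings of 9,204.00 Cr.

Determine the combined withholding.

Income Tax: taxable = 9,204.00 Cr − 3×448.00 Cr = 7,860.00 Cr
  382.20 Cr + 19.5% × (7,860.00 Cr − 4,200.00 Cr) = 382.20 Cr + 19.5% × 3,660.00 Cr = 1,095.90 Cr
Workforce Levy: 2% × 9,204.00 Cr = 184.08 Cr
Total: 1,095.90 Cr + 184.08 Cr = 1,279.98 Cr

1,279.98 Cr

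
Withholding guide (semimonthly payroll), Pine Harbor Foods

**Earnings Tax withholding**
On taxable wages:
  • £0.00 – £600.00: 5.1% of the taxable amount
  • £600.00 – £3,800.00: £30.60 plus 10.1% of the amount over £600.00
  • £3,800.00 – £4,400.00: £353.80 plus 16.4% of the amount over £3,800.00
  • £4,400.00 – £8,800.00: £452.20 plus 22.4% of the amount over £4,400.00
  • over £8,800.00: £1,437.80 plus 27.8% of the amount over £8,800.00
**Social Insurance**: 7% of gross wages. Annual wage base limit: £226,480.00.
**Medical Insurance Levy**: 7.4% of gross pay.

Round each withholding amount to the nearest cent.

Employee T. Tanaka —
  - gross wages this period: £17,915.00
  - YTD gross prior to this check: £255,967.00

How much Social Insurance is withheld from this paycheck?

Social Insurance: YTD £255,967.00 ≥ cap £226,480.00 → £0.00

£0.00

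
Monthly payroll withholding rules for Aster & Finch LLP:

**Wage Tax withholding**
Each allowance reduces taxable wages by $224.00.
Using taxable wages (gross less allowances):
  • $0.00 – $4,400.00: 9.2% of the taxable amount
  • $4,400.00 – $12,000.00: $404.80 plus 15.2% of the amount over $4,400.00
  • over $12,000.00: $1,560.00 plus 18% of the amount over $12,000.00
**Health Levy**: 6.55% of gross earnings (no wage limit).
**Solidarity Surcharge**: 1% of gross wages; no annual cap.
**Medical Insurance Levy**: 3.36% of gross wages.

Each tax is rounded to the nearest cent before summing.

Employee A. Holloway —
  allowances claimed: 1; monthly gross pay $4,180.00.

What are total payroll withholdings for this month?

$819.99

Wage Tax: taxable = $4,180.00 − 1×$224.00 = $3,956.00
  9.2% × $3,956.00 = $363.95
Health Levy: 6.55% × $4,180.00 = $273.79
Solidarity Surcharge: 1% × $4,180.00 = $41.80
Medical Insurance Levy: 3.36% × $4,180.00 = $140.45
Total: $363.95 + $273.79 + $41.80 + $140.45 = $819.99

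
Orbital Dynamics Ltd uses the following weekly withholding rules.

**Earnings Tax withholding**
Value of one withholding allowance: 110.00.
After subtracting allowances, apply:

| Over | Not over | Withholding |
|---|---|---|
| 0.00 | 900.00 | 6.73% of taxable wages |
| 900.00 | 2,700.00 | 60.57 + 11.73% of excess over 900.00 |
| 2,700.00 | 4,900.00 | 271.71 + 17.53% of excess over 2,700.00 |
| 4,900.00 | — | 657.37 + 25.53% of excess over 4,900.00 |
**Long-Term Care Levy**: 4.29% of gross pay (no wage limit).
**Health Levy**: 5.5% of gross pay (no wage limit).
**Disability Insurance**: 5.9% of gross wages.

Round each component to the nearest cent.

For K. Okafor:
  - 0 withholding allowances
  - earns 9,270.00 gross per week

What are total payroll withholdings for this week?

3,227.49

Earnings Tax: taxable = 9,270.00
  657.37 + 25.53% × (9,270.00 − 4,900.00) = 657.37 + 25.53% × 4,370.00 = 1,773.03
Long-Term Care Levy: 4.29% × 9,270.00 = 397.68
Health Levy: 5.5% × 9,270.00 = 509.85
Disability Insurance: 5.9% × 9,270.00 = 546.93
Total: 1,773.03 + 397.68 + 509.85 + 546.93 = 3,227.49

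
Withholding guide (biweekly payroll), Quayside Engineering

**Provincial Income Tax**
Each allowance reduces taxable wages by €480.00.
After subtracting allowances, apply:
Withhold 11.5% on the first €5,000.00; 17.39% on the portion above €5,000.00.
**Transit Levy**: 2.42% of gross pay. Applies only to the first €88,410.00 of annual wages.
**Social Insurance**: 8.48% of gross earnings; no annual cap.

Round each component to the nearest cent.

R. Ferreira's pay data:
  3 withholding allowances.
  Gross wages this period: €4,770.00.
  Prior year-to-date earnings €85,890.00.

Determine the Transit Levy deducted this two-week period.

€60.98

Transit Levy: cap €88,410.00 − YTD €85,890.00 = €2,520.00 subject; 2.42% × €2,520.00 = €60.98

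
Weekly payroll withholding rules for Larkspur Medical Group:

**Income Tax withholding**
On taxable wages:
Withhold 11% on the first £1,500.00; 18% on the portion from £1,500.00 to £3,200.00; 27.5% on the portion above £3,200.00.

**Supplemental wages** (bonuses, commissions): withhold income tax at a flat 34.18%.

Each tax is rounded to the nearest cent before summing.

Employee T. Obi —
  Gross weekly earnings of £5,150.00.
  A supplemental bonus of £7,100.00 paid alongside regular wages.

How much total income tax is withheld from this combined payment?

£3,434.03

Income Tax: taxable = £5,150.00
  £471.00 + 27.5% × (£5,150.00 − £3,200.00) = £471.00 + 27.5% × £1,950.00 = £1,007.25
Supplemental (34.18% flat on bonus): 34.18% × £7,100.00 = £2,426.78
Total income tax: £1,007.25 + £2,426.78 = £3,434.03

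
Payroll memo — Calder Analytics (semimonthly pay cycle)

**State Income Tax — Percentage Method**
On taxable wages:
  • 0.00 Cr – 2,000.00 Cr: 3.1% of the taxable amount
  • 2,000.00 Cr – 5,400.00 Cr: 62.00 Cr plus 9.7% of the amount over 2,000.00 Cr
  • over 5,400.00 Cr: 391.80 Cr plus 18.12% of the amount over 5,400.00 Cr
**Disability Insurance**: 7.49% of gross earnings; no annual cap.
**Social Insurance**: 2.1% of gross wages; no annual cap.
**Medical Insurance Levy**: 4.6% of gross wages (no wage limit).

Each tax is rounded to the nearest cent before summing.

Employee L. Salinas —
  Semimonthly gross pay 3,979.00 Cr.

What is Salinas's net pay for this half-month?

3,160.42 Cr

State Income Tax: taxable = 3,979.00 Cr
  62.00 Cr + 9.7% × (3,979.00 Cr − 2,000.00 Cr) = 62.00 Cr + 9.7% × 1,979.00 Cr = 253.96 Cr
Disability Insurance: 7.49% × 3,979.00 Cr = 298.03 Cr
Social Insurance: 2.1% × 3,979.00 Cr = 83.56 Cr
Medical Insurance Levy: 4.6% × 3,979.00 Cr = 183.03 Cr
Total withheld: 253.96 Cr + 298.03 Cr + 83.56 Cr + 183.03 Cr = 818.58 Cr
Net pay: 3,979.00 Cr − 818.58 Cr = 3,160.42 Cr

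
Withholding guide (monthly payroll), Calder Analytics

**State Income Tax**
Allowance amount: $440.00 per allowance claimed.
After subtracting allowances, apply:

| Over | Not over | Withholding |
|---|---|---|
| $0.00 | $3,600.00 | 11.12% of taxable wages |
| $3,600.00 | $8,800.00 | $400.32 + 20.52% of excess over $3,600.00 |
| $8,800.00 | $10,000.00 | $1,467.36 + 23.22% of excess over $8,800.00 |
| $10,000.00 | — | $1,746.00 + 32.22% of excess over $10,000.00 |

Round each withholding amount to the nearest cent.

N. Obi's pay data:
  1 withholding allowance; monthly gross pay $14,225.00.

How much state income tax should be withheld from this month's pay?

$2,965.53

State Income Tax: taxable = $14,225.00 − 1×$440.00 = $13,785.00
  $1,746.00 + 32.22% × ($13,785.00 − $10,000.00) = $1,746.00 + 32.22% × $3,785.00 = $2,965.53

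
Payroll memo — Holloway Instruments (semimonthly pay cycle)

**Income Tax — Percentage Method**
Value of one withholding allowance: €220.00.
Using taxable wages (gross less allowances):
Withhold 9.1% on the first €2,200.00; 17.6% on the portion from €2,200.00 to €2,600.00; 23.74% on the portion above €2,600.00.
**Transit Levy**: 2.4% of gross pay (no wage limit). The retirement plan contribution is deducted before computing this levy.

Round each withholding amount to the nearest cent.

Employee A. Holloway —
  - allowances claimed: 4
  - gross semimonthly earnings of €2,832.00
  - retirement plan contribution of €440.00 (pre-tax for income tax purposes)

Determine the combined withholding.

€195.00

Income Tax: taxable = €2,832.00 − €440.00 − 4×€220.00 = €1,512.00
  9.1% × €1,512.00 = €137.59
Transit Levy: 2.4% × €2,392.00 = €57.41
Total: €137.59 + €57.41 = €195.00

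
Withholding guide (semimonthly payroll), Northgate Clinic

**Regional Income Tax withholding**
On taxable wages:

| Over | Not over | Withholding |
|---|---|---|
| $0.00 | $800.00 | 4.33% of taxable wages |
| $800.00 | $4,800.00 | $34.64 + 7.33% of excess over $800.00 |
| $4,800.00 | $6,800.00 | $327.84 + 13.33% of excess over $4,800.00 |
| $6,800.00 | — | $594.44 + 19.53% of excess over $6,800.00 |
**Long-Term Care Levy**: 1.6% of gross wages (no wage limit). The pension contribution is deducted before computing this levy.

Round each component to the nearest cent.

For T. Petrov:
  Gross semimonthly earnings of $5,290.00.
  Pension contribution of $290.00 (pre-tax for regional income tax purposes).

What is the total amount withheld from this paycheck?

Regional Income Tax: taxable = $5,290.00 − $290.00 = $5,000.00
  $327.84 + 13.33% × ($5,000.00 − $4,800.00) = $327.84 + 13.33% × $200.00 = $354.50
Long-Term Care Levy: 1.6% × $5,000.00 = $80.00
Total: $354.50 + $80.00 = $434.50

$434.50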